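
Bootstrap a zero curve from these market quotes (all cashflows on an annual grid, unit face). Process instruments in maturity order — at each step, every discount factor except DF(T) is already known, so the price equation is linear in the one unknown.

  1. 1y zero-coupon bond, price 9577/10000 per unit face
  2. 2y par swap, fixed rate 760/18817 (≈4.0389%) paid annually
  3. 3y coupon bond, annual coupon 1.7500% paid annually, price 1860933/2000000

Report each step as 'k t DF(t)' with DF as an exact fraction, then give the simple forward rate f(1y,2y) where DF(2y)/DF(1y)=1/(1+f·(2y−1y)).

1 1 9577/10000
2 2 231/250
3 3 8821/10000
f(1y,2y) = ((9577/10000)/(231/250) − 1)/(1) = 337/9240 ≈ 3.6472%

step 1 [1y] zero: DF = P = 9577/10000 ≈ 0.957700
step 2 [2y] swap r/1=760/18817: DF=(1 − 760/18817·(0.957700))/(1+760/18817) = 231/250 ≈ 0.924000
step 3 [3y] bond c/1=7/400: DF=(1860933/2000000 − 7/400·(0.957700+0.924000))/(1+7/400) = 8821/10000 ≈ 0.882100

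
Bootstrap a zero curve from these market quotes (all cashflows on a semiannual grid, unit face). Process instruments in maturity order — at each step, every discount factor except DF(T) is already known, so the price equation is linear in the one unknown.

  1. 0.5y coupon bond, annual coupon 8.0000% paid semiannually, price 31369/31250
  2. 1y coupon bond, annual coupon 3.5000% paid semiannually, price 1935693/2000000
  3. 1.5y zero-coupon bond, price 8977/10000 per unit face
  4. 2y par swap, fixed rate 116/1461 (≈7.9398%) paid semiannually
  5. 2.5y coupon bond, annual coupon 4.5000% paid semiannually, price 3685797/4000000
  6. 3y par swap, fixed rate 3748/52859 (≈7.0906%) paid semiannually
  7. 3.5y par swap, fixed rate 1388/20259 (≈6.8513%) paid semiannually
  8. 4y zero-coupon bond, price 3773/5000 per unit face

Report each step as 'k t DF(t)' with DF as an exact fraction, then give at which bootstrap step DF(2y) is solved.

1 1/2 2413/2500
2 1 4673/5000
3 3/2 8977/10000
4 2 171/200
5 5/2 513/625
6 3 4063/5000
7 7/2 3959/5000
8 4 3773/5000
DF(2y) is solved at step 4

step 1 [0.5y] bond c/2=1/25: DF=(31369/31250 − 1/25·(0))/(1+1/25) = 2413/2500 ≈ 0.965200
step 2 [1y] bond c/2=7/400: DF=(1935693/2000000 − 7/400·(0.965200))/(1+7/400) = 4673/5000 ≈ 0.934600
step 3 [1.5y] zero: DF = P = 8977/10000 ≈ 0.897700
step 4 [2y] swap r/2=58/1461: DF=(1 − 58/1461·(0.965200+0.934600+0.897700))/(1+58/1461) = 171/200 ≈ 0.855000
step 5 [2.5y] bond c/2=9/400: DF=(3685797/4000000 − 9/400·(0.965200+0.934600+0.897700+0.855000))/(1+9/400) = 513/625 ≈ 0.820800
step 6 [3y] swap r/2=1874/52859: DF=(1 − 1874/52859·(0.965200+0.934600+0.897700+0.855000+0.820800))/(1+1874/52859) = 4063/5000 ≈ 0.812600
step 7 [3.5y] swap r/2=694/20259: DF=(1 − 694/20259·(0.965200+0.934600+0.897700+0.855000+0.820800+0.812600))/(1+694/20259) = 3959/5000 ≈ 0.791800
step 8 [4y] zero: DF = P = 3773/5000 ≈ 0.754600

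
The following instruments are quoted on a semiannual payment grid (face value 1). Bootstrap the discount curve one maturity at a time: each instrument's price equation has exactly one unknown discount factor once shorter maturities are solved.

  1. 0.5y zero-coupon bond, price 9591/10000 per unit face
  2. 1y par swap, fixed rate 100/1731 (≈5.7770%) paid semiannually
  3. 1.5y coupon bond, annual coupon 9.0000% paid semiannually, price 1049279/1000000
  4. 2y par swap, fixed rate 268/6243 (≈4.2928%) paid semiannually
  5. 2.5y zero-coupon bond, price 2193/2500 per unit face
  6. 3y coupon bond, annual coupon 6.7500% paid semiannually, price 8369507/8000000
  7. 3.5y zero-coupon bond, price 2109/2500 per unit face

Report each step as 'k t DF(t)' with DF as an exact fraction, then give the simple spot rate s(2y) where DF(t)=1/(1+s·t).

1 1/2 9591/10000
2 1 189/200
3 3/2 9221/10000
4 2 2299/2500
5 5/2 2193/2500
6 3 8611/10000
7 7/2 2109/2500
s(2y) = (1/(2299/2500) − 1)/(2) = 201/4598 ≈ 4.3715%

step 1 [0.5y] zero: DF = P = 9591/10000 ≈ 0.959100
step 2 [1y] swap r/2=50/1731: DF=(1 − 50/1731·(0.959100))/(1+50/1731) = 189/200 ≈ 0.945000
step 3 [1.5y] bond c/2=9/200: DF=(1049279/1000000 − 9/200·(0.959100+0.945000))/(1+9/200) = 9221/10000 ≈ 0.922100
step 4 [2y] swap r/2=134/6243: DF=(1 − 134/6243·(0.959100+0.945000+0.922100))/(1+134/6243) = 2299/2500 ≈ 0.919600
step 5 [2.5y] zero: DF = P = 2193/2500 ≈ 0.877200
step 6 [3y] bond c/2=27/800: DF=(8369507/8000000 − 27/800·(0.959100+0.945000+0.922100+0.919600+0.877200))/(1+27/800) = 8611/10000 ≈ 0.861100
step 7 [3.5y] zero: DF = P = 2109/2500 ≈ 0.843600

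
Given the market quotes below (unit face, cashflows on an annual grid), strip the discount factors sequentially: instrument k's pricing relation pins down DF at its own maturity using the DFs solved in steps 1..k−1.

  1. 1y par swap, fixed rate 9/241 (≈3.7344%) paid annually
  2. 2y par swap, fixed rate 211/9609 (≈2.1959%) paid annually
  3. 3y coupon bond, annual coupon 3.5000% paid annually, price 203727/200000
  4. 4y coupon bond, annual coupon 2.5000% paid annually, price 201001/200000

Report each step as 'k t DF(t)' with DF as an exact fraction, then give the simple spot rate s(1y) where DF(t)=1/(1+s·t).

step 1 [1y] swap r/1=9/241: DF=(1 − 9/241·(0))/(1+9/241) = 241/250 ≈ 0.964000
step 2 [2y] swap r/1=211/9609: DF=(1 − 211/9609·(0.964000))/(1+211/9609) = 4789/5000 ≈ 0.957800
step 3 [3y] bond c/1=7/200: DF=(203727/200000 − 7/200·(0.964000+0.957800))/(1+7/200) = 1149/1250 ≈ 0.919200
step 4 [4y] bond c/1=1/40: DF=(201001/200000 − 1/40·(0.964000+0.957800+0.919200))/(1+1/40) = 1139/1250 ≈ 0.911200

1 1 241/250
2 2 4789/5000
3 3 1149/1250
4 4 1139/1250
s(1y) = (1/(241/250) − 1)/(1) = 9/241 ≈ 3.7344%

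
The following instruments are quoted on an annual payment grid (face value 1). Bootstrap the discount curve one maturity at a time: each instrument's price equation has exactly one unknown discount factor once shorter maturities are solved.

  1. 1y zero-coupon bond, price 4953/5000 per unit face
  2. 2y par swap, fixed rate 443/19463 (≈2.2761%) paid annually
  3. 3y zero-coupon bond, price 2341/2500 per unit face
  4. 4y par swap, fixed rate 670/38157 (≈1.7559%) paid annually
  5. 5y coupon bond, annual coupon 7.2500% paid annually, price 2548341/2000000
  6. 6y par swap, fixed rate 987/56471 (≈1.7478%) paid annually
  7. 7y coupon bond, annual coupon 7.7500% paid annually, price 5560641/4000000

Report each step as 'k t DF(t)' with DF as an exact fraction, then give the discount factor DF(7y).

step 1 [1y] zero: DF = P = 4953/5000 ≈ 0.990600
step 2 [2y] swap r/1=443/19463: DF=(1 − 443/19463·(0.990600))/(1+443/19463) = 9557/10000 ≈ 0.955700
step 3 [3y] zero: DF = P = 2341/2500 ≈ 0.936400
step 4 [4y] swap r/1=670/38157: DF=(1 − 670/38157·(0.990600+0.955700+0.936400))/(1+670/38157) = 933/1000 ≈ 0.933000
step 5 [5y] bond c/1=29/400: DF=(2548341/2000000 − 29/400·(0.990600+0.955700+0.936400+0.933000))/(1+29/400) = 9301/10000 ≈ 0.930100
step 6 [6y] swap r/1=987/56471: DF=(1 − 987/56471·(0.990600+0.955700+0.936400+0.933000+0.930100))/(1+987/56471) = 9013/10000 ≈ 0.901300
step 7 [7y] bond c/1=31/400: DF=(5560641/4000000 − 31/400·(0.990600+0.955700+0.936400+0.933000+0.930100+0.901300))/(1+31/400) = 221/250 ≈ 0.884000

1 1 4953/5000
2 2 9557/10000
3 3 2341/2500
4 4 933/1000
5 5 9301/10000
6 6 9013/10000
7 7 221/250
DF(7y) = 221/250 ≈ 0.884000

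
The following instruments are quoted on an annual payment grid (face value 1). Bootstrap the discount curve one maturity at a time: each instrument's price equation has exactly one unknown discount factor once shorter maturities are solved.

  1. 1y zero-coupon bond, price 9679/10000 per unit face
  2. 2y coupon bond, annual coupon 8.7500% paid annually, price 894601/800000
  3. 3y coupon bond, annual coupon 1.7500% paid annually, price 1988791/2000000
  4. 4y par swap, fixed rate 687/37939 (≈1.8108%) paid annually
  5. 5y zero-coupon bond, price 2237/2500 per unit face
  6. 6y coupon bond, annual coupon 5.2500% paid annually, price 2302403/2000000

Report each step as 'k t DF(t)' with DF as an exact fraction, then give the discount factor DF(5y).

step 1 [1y] zero: DF = P = 9679/10000 ≈ 0.967900
step 2 [2y] bond c/1=7/80: DF=(894601/800000 − 7/80·(0.967900))/(1+7/80) = 594/625 ≈ 0.950400
step 3 [3y] bond c/1=7/400: DF=(1988791/2000000 − 7/400·(0.967900+0.950400))/(1+7/400) = 9443/10000 ≈ 0.944300
step 4 [4y] swap r/1=687/37939: DF=(1 − 687/37939·(0.967900+0.950400+0.944300))/(1+687/37939) = 9313/10000 ≈ 0.931300
step 5 [5y] zero: DF = P = 2237/2500 ≈ 0.894800
step 6 [6y] bond c/1=21/400: DF=(2302403/2000000 − 21/400·(0.967900+0.950400+0.944300+0.931300+0.894800))/(1+21/400) = 8599/10000 ≈ 0.859900

1 1 9679/10000
2 2 594/625
3 3 9443/10000
4 4 9313/10000
5 5 2237/2500
6 6 8599/10000
DF(5y) = 2237/2500 ≈ 0.894800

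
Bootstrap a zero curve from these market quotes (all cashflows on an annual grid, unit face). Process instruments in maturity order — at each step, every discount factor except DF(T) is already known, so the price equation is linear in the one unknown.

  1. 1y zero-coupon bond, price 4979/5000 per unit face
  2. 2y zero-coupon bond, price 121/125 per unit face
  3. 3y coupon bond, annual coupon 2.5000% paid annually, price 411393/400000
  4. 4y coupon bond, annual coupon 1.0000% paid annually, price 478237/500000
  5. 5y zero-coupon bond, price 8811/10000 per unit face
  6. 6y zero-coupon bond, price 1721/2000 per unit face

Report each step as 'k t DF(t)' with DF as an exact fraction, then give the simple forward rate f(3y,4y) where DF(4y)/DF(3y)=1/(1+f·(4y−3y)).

step 1 [1y] zero: DF = P = 4979/5000 ≈ 0.995800
step 2 [2y] zero: DF = P = 121/125 ≈ 0.968000
step 3 [3y] bond c/1=1/40: DF=(411393/400000 − 1/40·(0.995800+0.968000))/(1+1/40) = 1911/2000 ≈ 0.955500
step 4 [4y] bond c/1=1/100: DF=(478237/500000 − 1/100·(0.995800+0.968000+0.955500))/(1+1/100) = 9181/10000 ≈ 0.918100
step 5 [5y] zero: DF = P = 8811/10000 ≈ 0.881100
step 6 [6y] zero: DF = P = 1721/2000 ≈ 0.860500

1 1 4979/5000
2 2 121/125
3 3 1911/2000
4 4 9181/10000
5 5 8811/10000
6 6 1721/2000
f(3y,4y) = ((1911/2000)/(9181/10000) − 1)/(1) = 374/9181 ≈ 4.0736%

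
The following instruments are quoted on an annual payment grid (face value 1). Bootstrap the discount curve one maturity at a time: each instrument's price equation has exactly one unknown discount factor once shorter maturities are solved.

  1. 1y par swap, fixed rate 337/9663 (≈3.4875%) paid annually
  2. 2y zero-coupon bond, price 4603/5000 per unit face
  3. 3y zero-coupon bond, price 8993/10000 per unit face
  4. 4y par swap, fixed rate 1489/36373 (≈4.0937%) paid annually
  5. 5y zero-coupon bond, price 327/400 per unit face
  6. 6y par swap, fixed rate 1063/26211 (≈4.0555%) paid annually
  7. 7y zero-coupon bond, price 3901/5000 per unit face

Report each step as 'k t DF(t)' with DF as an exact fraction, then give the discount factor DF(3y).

1 1 9663/10000
2 2 4603/5000
3 3 8993/10000
4 4 8511/10000
5 5 327/400
6 6 3937/5000
7 7 3901/5000
DF(3y) = 8993/10000 ≈ 0.899300

step 1 [1y] swap r/1=337/9663: DF=(1 − 337/9663·(0))/(1+337/9663) = 9663/10000 ≈ 0.966300
step 2 [2y] zero: DF = P = 4603/5000 ≈ 0.920600
step 3 [3y] zero: DF = P = 8993/10000 ≈ 0.899300
step 4 [4y] swap r/1=1489/36373: DF=(1 − 1489/36373·(0.966300+0.920600+0.899300))/(1+1489/36373) = 8511/10000 ≈ 0.851100
step 5 [5y] zero: DF = P = 327/400 ≈ 0.817500
step 6 [6y] swap r/1=1063/26211: DF=(1 − 1063/26211·(0.966300+0.920600+0.899300+0.851100+0.817500))/(1+1063/26211) = 3937/5000 ≈ 0.787400
step 7 [7y] zero: DF = P = 3901/5000 ≈ 0.780200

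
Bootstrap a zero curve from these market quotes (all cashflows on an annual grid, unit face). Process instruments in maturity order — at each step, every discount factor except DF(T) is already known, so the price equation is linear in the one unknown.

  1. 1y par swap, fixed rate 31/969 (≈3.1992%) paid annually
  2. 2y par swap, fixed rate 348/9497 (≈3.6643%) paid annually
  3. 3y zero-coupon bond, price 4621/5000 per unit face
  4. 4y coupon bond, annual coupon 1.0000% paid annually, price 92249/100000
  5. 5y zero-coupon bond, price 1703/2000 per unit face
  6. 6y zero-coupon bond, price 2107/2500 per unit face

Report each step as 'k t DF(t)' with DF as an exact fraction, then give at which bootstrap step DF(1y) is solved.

step 1 [1y] swap r/1=31/969: DF=(1 − 31/969·(0))/(1+31/969) = 969/1000 ≈ 0.969000
step 2 [2y] swap r/1=348/9497: DF=(1 − 348/9497·(0.969000))/(1+348/9497) = 1163/1250 ≈ 0.930400
step 3 [3y] zero: DF = P = 4621/5000 ≈ 0.924200
step 4 [4y] bond c/1=1/100: DF=(92249/100000 − 1/100·(0.969000+0.930400+0.924200))/(1+1/100) = 4427/5000 ≈ 0.885400
step 5 [5y] zero: DF = P = 1703/2000 ≈ 0.851500
step 6 [6y] zero: DF = P = 2107/2500 ≈ 0.842800

1 1 969/1000
2 2 1163/1250
3 3 4621/5000
4 4 4427/5000
5 5 1703/2000
6 6 2107/2500
DF(1y) is solved at step 1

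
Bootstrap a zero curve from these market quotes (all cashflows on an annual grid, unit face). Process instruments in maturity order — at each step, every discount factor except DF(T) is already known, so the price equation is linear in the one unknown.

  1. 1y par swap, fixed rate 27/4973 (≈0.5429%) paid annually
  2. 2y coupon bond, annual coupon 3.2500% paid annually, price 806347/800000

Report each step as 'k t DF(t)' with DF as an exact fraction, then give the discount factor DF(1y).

1 1 4973/5000
2 2 9449/10000
DF(1y) = 4973/5000 ≈ 0.994600

step 1 [1y] swap r/1=27/4973: DF=(1 − 27/4973·(0))/(1+27/4973) = 4973/5000 ≈ 0.994600
step 2 [2y] bond c/1=13/400: DF=(806347/800000 − 13/400·(0.994600))/(1+13/400) = 9449/10000 ≈ 0.944900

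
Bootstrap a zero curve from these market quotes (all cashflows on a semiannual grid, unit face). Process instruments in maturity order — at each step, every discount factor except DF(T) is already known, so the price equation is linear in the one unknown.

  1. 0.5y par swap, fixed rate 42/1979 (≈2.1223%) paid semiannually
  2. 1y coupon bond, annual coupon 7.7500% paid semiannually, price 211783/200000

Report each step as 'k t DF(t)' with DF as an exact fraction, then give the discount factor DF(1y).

1 1/2 1979/2000
2 1 393/400
DF(1y) = 393/400 ≈ 0.982500

step 1 [0.5y] swap r/2=21/1979: DF=(1 − 21/1979·(0))/(1+21/1979) = 1979/2000 ≈ 0.989500
step 2 [1y] bond c/2=31/800: DF=(211783/200000 − 31/800·(0.989500))/(1+31/800) = 393/400 ≈ 0.982500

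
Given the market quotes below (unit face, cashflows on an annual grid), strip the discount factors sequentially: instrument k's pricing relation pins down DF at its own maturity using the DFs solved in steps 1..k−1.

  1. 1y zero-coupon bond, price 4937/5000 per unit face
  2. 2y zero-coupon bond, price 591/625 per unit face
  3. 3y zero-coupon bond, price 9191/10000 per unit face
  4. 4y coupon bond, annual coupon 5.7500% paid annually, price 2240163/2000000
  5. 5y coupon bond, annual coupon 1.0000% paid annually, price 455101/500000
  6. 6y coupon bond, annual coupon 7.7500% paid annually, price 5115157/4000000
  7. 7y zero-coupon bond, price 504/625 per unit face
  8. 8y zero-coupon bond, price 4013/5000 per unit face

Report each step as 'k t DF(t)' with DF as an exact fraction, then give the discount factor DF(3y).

step 1 [1y] zero: DF = P = 4937/5000 ≈ 0.987400
step 2 [2y] zero: DF = P = 591/625 ≈ 0.945600
step 3 [3y] zero: DF = P = 9191/10000 ≈ 0.919100
step 4 [4y] bond c/1=23/400: DF=(2240163/2000000 − 23/400·(0.987400+0.945600+0.919100))/(1+23/400) = 9041/10000 ≈ 0.904100
step 5 [5y] bond c/1=1/100: DF=(455101/500000 − 1/100·(0.987400+0.945600+0.919100+0.904100))/(1+1/100) = 108/125 ≈ 0.864000
step 6 [6y] bond c/1=31/400: DF=(5115157/4000000 − 31/400·(0.987400+0.945600+0.919100+0.904100+0.864000))/(1+31/400) = 1709/2000 ≈ 0.854500
step 7 [7y] zero: DF = P = 504/625 ≈ 0.806400
step 8 [8y] zero: DF = P = 4013/5000 ≈ 0.802600

1 1 4937/5000
2 2 591/625
3 3 9191/10000
4 4 9041/10000
5 5 108/125
6 6 1709/2000
7 7 504/625
8 8 4013/5000
DF(3y) = 9191/10000 ≈ 0.919100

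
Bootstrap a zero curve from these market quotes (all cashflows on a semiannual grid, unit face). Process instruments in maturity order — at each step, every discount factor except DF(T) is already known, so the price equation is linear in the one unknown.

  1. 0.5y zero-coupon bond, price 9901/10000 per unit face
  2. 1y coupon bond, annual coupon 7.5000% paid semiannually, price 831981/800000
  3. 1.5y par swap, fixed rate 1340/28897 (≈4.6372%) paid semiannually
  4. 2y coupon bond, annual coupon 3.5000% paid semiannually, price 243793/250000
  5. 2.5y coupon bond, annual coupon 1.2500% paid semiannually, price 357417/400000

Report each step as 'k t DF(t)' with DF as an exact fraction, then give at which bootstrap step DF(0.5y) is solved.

1 1/2 9901/10000
2 1 4833/5000
3 3/2 933/1000
4 2 9087/10000
5 5/2 2161/2500
DF(0.5y) is solved at step 1

step 1 [0.5y] zero: DF = P = 9901/10000 ≈ 0.990100
step 2 [1y] bond c/2=3/80: DF=(831981/800000 − 3/80·(0.990100))/(1+3/80) = 4833/5000 ≈ 0.966600
step 3 [1.5y] swap r/2=670/28897: DF=(1 − 670/28897·(0.990100+0.966600))/(1+670/28897) = 933/1000 ≈ 0.933000
step 4 [2y] bond c/2=7/400: DF=(243793/250000 − 7/400·(0.990100+0.966600+0.933000))/(1+7/400) = 9087/10000 ≈ 0.908700
step 5 [2.5y] bond c/2=1/160: DF=(357417/400000 − 1/160·(0.990100+0.966600+0.933000+0.908700))/(1+1/160) = 2161/2500 ≈ 0.864400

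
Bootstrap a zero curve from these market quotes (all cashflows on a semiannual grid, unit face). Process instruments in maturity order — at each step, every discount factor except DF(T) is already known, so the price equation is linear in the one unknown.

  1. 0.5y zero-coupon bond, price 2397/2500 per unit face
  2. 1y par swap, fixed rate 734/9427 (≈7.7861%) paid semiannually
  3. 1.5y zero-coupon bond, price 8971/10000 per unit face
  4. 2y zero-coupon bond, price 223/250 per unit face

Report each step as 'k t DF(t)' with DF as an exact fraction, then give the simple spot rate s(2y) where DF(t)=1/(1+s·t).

1 1/2 2397/2500
2 1 4633/5000
3 3/2 8971/10000
4 2 223/250
s(2y) = (1/(223/250) − 1)/(2) = 27/446 ≈ 6.0538%

step 1 [0.5y] zero: DF = P = 2397/2500 ≈ 0.958800
step 2 [1y] swap r/2=367/9427: DF=(1 − 367/9427·(0.958800))/(1+367/9427) = 4633/5000 ≈ 0.926600
step 3 [1.5y] zero: DF = P = 8971/10000 ≈ 0.897100
step 4 [2y] zero: DF = P = 223/250 ≈ 0.892000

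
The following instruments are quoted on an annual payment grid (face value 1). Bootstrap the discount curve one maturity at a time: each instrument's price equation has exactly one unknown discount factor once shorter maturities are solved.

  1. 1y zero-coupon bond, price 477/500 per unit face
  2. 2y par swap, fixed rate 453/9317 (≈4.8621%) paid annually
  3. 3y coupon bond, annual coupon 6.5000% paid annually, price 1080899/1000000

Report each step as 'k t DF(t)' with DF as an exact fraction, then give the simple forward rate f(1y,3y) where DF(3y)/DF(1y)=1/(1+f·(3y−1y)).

1 1 477/500
2 2 4547/5000
3 3 2253/2500
f(1y,3y) = ((477/500)/(2253/2500) − 1)/(2) = 22/751 ≈ 2.9294%

step 1 [1y] zero: DF = P = 477/500 ≈ 0.954000
step 2 [2y] swap r/1=453/9317: DF=(1 − 453/9317·(0.954000))/(1+453/9317) = 4547/5000 ≈ 0.909400
step 3 [3y] bond c/1=13/200: DF=(1080899/1000000 − 13/200·(0.954000+0.909400))/(1+13/200) = 2253/2500 ≈ 0.901200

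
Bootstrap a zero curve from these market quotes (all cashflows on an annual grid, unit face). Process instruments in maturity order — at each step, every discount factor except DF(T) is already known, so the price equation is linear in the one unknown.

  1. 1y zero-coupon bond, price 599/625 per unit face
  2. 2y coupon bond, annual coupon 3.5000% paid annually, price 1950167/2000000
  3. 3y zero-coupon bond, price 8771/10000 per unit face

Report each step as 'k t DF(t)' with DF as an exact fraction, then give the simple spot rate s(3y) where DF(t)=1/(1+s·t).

step 1 [1y] zero: DF = P = 599/625 ≈ 0.958400
step 2 [2y] bond c/1=7/200: DF=(1950167/2000000 − 7/200·(0.958400))/(1+7/200) = 9097/10000 ≈ 0.909700
step 3 [3y] zero: DF = P = 8771/10000 ≈ 0.877100

1 1 599/625
2 2 9097/10000
3 3 8771/10000
s(3y) = (1/(8771/10000) − 1)/(3) = 1229/26313 ≈ 4.6707%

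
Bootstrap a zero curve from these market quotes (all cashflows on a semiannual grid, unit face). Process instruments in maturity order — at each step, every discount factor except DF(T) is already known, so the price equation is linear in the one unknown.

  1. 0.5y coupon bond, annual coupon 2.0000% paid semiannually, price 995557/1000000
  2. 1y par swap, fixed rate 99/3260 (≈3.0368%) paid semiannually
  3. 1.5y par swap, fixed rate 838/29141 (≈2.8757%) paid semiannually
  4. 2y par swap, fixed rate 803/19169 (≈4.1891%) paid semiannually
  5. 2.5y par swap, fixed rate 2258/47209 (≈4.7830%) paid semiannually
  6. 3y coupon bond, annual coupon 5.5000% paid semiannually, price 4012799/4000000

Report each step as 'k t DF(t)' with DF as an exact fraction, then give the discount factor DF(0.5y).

step 1 [0.5y] bond c/2=1/100: DF=(995557/1000000 − 1/100·(0))/(1+1/100) = 9857/10000 ≈ 0.985700
step 2 [1y] swap r/2=99/6520: DF=(1 − 99/6520·(0.985700))/(1+99/6520) = 9703/10000 ≈ 0.970300
step 3 [1.5y] swap r/2=419/29141: DF=(1 − 419/29141·(0.985700+0.970300))/(1+419/29141) = 9581/10000 ≈ 0.958100
step 4 [2y] swap r/2=803/38338: DF=(1 − 803/38338·(0.985700+0.970300+0.958100))/(1+803/38338) = 9197/10000 ≈ 0.919700
step 5 [2.5y] swap r/2=1129/47209: DF=(1 − 1129/47209·(0.985700+0.970300+0.958100+0.919700))/(1+1129/47209) = 8871/10000 ≈ 0.887100
step 6 [3y] bond c/2=11/400: DF=(4012799/4000000 − 11/400·(0.985700+0.970300+0.958100+0.919700+0.887100))/(1+11/400) = 17/20 ≈ 0.850000

1 1/2 9857/10000
2 1 9703/10000
3 3/2 9581/10000
4 2 9197/10000
5 5/2 8871/10000
6 3 17/20
DF(0.5y) = 9857/10000 ≈ 0.985700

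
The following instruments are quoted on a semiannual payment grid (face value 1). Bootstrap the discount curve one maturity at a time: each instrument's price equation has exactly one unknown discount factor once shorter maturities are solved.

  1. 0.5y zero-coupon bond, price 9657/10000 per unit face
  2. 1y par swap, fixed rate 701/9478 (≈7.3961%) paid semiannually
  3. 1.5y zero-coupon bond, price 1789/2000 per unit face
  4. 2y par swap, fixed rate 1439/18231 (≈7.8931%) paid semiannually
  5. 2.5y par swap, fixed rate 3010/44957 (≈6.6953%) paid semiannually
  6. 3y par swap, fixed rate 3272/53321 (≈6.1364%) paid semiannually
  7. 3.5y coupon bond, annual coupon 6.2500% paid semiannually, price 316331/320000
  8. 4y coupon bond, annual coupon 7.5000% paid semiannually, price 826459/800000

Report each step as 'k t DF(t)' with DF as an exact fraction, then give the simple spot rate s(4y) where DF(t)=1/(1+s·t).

step 1 [0.5y] zero: DF = P = 9657/10000 ≈ 0.965700
step 2 [1y] swap r/2=701/18956: DF=(1 − 701/18956·(0.965700))/(1+701/18956) = 9299/10000 ≈ 0.929900
step 3 [1.5y] zero: DF = P = 1789/2000 ≈ 0.894500
step 4 [2y] swap r/2=1439/36462: DF=(1 − 1439/36462·(0.965700+0.929900+0.894500))/(1+1439/36462) = 8561/10000 ≈ 0.856100
step 5 [2.5y] swap r/2=1505/44957: DF=(1 − 1505/44957·(0.965700+0.929900+0.894500+0.856100))/(1+1505/44957) = 1699/2000 ≈ 0.849500
step 6 [3y] swap r/2=1636/53321: DF=(1 − 1636/53321·(0.965700+0.929900+0.894500+0.856100+0.849500))/(1+1636/53321) = 2091/2500 ≈ 0.836400
step 7 [3.5y] bond c/2=1/32: DF=(316331/320000 − 1/32·(0.965700+0.929900+0.894500+0.856100+0.849500+0.836400))/(1+1/32) = 797/1000 ≈ 0.797000
step 8 [4y] bond c/2=3/80: DF=(826459/800000 − 3/80·(0.965700+0.929900+0.894500+0.856100+0.849500+0.836400+0.797000))/(1+3/80) = 3871/5000 ≈ 0.774200

1 1/2 9657/10000
2 1 9299/10000
3 3/2 1789/2000
4 2 8561/10000
5 5/2 1699/2000
6 3 2091/2500
7 7/2 797/1000
8 4 3871/5000
s(4y) = (1/(3871/5000) − 1)/(4) = 1129/15484 ≈ 7.2914%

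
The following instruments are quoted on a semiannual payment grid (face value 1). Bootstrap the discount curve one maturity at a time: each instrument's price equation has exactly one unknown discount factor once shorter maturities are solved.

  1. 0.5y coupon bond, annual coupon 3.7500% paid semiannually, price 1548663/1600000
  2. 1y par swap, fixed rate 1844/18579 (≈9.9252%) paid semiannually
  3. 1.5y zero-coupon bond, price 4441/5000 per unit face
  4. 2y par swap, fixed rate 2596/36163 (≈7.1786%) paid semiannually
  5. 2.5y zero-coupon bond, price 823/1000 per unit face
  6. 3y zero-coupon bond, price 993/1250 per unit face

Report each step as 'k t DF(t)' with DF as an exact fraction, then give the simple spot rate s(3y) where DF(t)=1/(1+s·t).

1 1/2 9501/10000
2 1 4539/5000
3 3/2 4441/5000
4 2 4351/5000
5 5/2 823/1000
6 3 993/1250
s(3y) = (1/(993/1250) − 1)/(3) = 257/2979 ≈ 8.6271%

step 1 [0.5y] bond c/2=3/160: DF=(1548663/1600000 − 3/160·(0))/(1+3/160) = 9501/10000 ≈ 0.950100
step 2 [1y] swap r/2=922/18579: DF=(1 − 922/18579·(0.950100))/(1+922/18579) = 4539/5000 ≈ 0.907800
step 3 [1.5y] zero: DF = P = 4441/5000 ≈ 0.888200
step 4 [2y] swap r/2=1298/36163: DF=(1 − 1298/36163·(0.950100+0.907800+0.888200))/(1+1298/36163) = 4351/5000 ≈ 0.870200
step 5 [2.5y] zero: DF = P = 823/1000 ≈ 0.823000
step 6 [3y] zero: DF = P = 993/1250 ≈ 0.794400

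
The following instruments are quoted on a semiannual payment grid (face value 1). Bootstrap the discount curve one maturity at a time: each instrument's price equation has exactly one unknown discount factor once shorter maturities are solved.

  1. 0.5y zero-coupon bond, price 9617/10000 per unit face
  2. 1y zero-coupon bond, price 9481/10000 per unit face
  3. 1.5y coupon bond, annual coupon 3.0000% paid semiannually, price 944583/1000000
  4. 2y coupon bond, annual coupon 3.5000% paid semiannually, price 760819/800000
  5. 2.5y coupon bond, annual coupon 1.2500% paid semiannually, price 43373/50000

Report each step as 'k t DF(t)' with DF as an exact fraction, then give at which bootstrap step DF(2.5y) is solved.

step 1 [0.5y] zero: DF = P = 9617/10000 ≈ 0.961700
step 2 [1y] zero: DF = P = 9481/10000 ≈ 0.948100
step 3 [1.5y] bond c/2=3/200: DF=(944583/1000000 − 3/200·(0.961700+0.948100))/(1+3/200) = 564/625 ≈ 0.902400
step 4 [2y] bond c/2=7/400: DF=(760819/800000 − 7/400·(0.961700+0.948100+0.902400))/(1+7/400) = 8863/10000 ≈ 0.886300
step 5 [2.5y] bond c/2=1/160: DF=(43373/50000 − 1/160·(0.961700+0.948100+0.902400+0.886300))/(1+1/160) = 8391/10000 ≈ 0.839100

1 1/2 9617/10000
2 1 9481/10000
3 3/2 564/625
4 2 8863/10000
5 5/2 8391/10000
DF(2.5y) is solved at step 5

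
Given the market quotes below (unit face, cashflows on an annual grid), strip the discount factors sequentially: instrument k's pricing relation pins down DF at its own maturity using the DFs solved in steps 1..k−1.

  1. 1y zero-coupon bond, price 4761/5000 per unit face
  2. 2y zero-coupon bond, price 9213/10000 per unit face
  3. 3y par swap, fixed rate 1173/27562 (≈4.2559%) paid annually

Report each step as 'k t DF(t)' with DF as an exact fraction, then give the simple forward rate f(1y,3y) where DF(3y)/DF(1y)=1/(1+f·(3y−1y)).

1 1 4761/5000
2 2 9213/10000
3 3 8827/10000
f(1y,3y) = ((4761/5000)/(8827/10000) − 1)/(2) = 695/17654 ≈ 3.9368%

step 1 [1y] zero: DF = P = 4761/5000 ≈ 0.952200
step 2 [2y] zero: DF = P = 9213/10000 ≈ 0.921300
step 3 [3y] swap r/1=1173/27562: DF=(1 − 1173/27562·(0.952200+0.921300))/(1+1173/27562) = 8827/10000 ≈ 0.882700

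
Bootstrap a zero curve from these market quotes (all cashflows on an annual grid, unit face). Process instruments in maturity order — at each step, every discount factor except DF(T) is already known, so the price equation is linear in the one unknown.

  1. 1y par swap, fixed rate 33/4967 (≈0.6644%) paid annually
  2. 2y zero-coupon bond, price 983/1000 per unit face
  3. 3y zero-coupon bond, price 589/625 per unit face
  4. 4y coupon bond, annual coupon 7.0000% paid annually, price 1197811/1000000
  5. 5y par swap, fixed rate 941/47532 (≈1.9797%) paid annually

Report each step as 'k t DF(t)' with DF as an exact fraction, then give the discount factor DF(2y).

step 1 [1y] swap r/1=33/4967: DF=(1 − 33/4967·(0))/(1+33/4967) = 4967/5000 ≈ 0.993400
step 2 [2y] zero: DF = P = 983/1000 ≈ 0.983000
step 3 [3y] zero: DF = P = 589/625 ≈ 0.942400
step 4 [4y] bond c/1=7/100: DF=(1197811/1000000 − 7/100·(0.993400+0.983000+0.942400))/(1+7/100) = 1857/2000 ≈ 0.928500
step 5 [5y] swap r/1=941/47532: DF=(1 − 941/47532·(0.993400+0.983000+0.942400+0.928500))/(1+941/47532) = 9059/10000 ≈ 0.905900

1 1 4967/5000
2 2 983/1000
3 3 589/625
4 4 1857/2000
5 5 9059/10000
DF(2y) = 983/1000 ≈ 0.983000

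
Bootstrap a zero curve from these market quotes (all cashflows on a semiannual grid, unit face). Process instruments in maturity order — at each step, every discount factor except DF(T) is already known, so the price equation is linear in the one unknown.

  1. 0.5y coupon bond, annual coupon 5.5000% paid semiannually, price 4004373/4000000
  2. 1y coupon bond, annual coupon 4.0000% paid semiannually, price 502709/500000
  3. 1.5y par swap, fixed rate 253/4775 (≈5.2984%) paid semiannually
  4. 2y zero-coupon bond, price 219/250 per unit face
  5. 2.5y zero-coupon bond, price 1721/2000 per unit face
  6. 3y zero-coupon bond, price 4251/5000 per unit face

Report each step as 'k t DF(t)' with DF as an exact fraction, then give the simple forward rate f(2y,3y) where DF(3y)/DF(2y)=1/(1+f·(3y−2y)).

step 1 [0.5y] bond c/2=11/400: DF=(4004373/4000000 − 11/400·(0))/(1+11/400) = 9743/10000 ≈ 0.974300
step 2 [1y] bond c/2=1/50: DF=(502709/500000 − 1/50·(0.974300))/(1+1/50) = 4833/5000 ≈ 0.966600
step 3 [1.5y] swap r/2=253/9550: DF=(1 − 253/9550·(0.974300+0.966600))/(1+253/9550) = 9241/10000 ≈ 0.924100
step 4 [2y] zero: DF = P = 219/250 ≈ 0.876000
step 5 [2.5y] zero: DF = P = 1721/2000 ≈ 0.860500
step 6 [3y] zero: DF = P = 4251/5000 ≈ 0.850200

1 1/2 9743/10000
2 1 4833/5000
3 3/2 9241/10000
4 2 219/250
5 5/2 1721/2000
6 3 4251/5000
f(2y,3y) = ((219/250)/(4251/5000) − 1)/(1) = 43/1417 ≈ 3.0346%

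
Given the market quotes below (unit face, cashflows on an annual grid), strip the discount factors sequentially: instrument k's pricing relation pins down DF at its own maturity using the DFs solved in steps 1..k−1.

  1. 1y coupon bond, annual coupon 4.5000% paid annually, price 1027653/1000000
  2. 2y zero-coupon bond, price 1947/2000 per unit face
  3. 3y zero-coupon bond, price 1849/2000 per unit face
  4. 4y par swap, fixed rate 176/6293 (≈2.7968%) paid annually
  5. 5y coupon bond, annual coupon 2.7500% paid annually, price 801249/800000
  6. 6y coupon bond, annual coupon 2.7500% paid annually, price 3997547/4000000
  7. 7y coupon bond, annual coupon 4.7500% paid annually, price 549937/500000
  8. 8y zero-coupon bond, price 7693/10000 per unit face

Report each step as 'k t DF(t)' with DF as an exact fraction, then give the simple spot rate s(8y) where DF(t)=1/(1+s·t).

step 1 [1y] bond c/1=9/200: DF=(1027653/1000000 − 9/200·(0))/(1+9/200) = 4917/5000 ≈ 0.983400
step 2 [2y] zero: DF = P = 1947/2000 ≈ 0.973500
step 3 [3y] zero: DF = P = 1849/2000 ≈ 0.924500
step 4 [4y] swap r/1=176/6293: DF=(1 − 176/6293·(0.983400+0.973500+0.924500))/(1+176/6293) = 559/625 ≈ 0.894400
step 5 [5y] bond c/1=11/400: DF=(801249/800000 − 11/400·(0.983400+0.973500+0.924500+0.894400))/(1+11/400) = 8737/10000 ≈ 0.873700
step 6 [6y] bond c/1=11/400: DF=(3997547/4000000 − 11/400·(0.983400+0.973500+0.924500+0.894400+0.873700))/(1+11/400) = 4241/5000 ≈ 0.848200
step 7 [7y] bond c/1=19/400: DF=(549937/500000 − 19/400·(0.983400+0.973500+0.924500+0.894400+0.873700+0.848200))/(1+19/400) = 8007/10000 ≈ 0.800700
step 8 [8y] zero: DF = P = 7693/10000 ≈ 0.769300

1 1 4917/5000
2 2 1947/2000
3 3 1849/2000
4 4 559/625
5 5 8737/10000
6 6 4241/5000
7 7 8007/10000
8 8 7693/10000
s(8y) = (1/(7693/10000) − 1)/(8) = 2307/61544 ≈ 3.7485%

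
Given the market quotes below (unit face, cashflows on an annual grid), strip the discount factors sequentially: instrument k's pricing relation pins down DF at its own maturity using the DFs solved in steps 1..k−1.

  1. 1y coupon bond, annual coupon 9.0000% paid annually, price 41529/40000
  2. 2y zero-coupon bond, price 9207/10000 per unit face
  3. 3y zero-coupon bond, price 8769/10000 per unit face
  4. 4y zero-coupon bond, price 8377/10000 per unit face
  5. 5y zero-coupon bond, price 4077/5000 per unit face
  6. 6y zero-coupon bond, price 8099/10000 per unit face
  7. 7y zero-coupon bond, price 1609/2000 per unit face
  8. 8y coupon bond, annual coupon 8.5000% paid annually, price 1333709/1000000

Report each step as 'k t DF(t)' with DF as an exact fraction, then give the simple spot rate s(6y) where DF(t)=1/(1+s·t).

1 1 381/400
2 2 9207/10000
3 3 8769/10000
4 4 8377/10000
5 5 4077/5000
6 6 8099/10000
7 7 1609/2000
8 8 3789/5000
s(6y) = (1/(8099/10000) − 1)/(6) = 1901/48594 ≈ 3.9120%

step 1 [1y] bond c/1=9/100: DF=(41529/40000 − 9/100·(0))/(1+9/100) = 381/400 ≈ 0.952500
step 2 [2y] zero: DF = P = 9207/10000 ≈ 0.920700
step 3 [3y] zero: DF = P = 8769/10000 ≈ 0.876900
step 4 [4y] zero: DF = P = 8377/10000 ≈ 0.837700
step 5 [5y] zero: DF = P = 4077/5000 ≈ 0.815400
step 6 [6y] zero: DF = P = 8099/10000 ≈ 0.809900
step 7 [7y] zero: DF = P = 1609/2000 ≈ 0.804500
step 8 [8y] bond c/1=17/200: DF=(1333709/1000000 − 17/200·(0.952500+0.920700+0.876900+0.837700+0.815400+0.809900+0.804500))/(1+17/200) = 3789/5000 ≈ 0.757800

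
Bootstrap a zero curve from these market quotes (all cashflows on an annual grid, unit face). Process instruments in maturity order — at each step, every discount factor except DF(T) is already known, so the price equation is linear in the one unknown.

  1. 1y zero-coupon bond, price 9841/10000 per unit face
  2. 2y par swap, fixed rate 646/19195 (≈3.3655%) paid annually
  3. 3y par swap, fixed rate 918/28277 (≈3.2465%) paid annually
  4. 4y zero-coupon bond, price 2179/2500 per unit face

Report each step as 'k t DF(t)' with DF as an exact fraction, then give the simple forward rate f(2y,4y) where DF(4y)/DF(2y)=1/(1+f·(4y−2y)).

step 1 [1y] zero: DF = P = 9841/10000 ≈ 0.984100
step 2 [2y] swap r/1=646/19195: DF=(1 − 646/19195·(0.984100))/(1+646/19195) = 4677/5000 ≈ 0.935400
step 3 [3y] swap r/1=918/28277: DF=(1 − 918/28277·(0.984100+0.935400))/(1+918/28277) = 4541/5000 ≈ 0.908200
step 4 [4y] zero: DF = P = 2179/2500 ≈ 0.871600

1 1 9841/10000
2 2 4677/5000
3 3 4541/5000
4 4 2179/2500
f(2y,4y) = ((4677/5000)/(2179/2500) − 1)/(2) = 319/8716 ≈ 3.6599%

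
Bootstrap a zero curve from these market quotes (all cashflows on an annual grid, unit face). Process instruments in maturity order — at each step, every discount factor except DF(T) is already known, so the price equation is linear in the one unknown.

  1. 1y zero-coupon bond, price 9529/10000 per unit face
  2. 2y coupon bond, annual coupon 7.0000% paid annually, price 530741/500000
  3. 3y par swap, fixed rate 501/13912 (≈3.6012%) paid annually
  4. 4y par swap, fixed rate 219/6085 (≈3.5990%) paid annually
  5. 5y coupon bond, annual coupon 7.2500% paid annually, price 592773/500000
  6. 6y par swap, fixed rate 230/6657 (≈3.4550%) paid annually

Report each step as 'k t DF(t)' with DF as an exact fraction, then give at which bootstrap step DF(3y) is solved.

step 1 [1y] zero: DF = P = 9529/10000 ≈ 0.952900
step 2 [2y] bond c/1=7/100: DF=(530741/500000 − 7/100·(0.952900))/(1+7/100) = 9297/10000 ≈ 0.929700
step 3 [3y] swap r/1=501/13912: DF=(1 − 501/13912·(0.952900+0.929700))/(1+501/13912) = 4499/5000 ≈ 0.899800
step 4 [4y] swap r/1=219/6085: DF=(1 − 219/6085·(0.952900+0.929700+0.899800))/(1+219/6085) = 4343/5000 ≈ 0.868600
step 5 [5y] bond c/1=29/400: DF=(592773/500000 − 29/400·(0.952900+0.929700+0.899800+0.868600))/(1+29/400) = 4293/5000 ≈ 0.858600
step 6 [6y] swap r/1=230/6657: DF=(1 − 230/6657·(0.952900+0.929700+0.899800+0.868600+0.858600))/(1+230/6657) = 102/125 ≈ 0.816000

1 1 9529/10000
2 2 9297/10000
3 3 4499/5000
4 4 4343/5000
5 5 4293/5000
6 6 102/125
DF(3y) is solved at step 3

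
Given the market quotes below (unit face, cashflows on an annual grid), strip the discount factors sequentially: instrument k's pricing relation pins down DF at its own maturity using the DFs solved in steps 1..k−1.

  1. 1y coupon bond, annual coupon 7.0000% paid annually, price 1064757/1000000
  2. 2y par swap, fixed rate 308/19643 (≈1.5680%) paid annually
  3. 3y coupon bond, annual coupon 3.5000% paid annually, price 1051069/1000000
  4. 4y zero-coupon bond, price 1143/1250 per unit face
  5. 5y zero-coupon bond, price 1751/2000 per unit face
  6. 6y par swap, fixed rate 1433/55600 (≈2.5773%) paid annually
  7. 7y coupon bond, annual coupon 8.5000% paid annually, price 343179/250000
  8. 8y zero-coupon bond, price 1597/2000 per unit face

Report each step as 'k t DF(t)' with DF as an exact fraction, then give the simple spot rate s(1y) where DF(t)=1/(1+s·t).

1 1 9951/10000
2 2 2423/2500
3 3 9491/10000
4 4 1143/1250
5 5 1751/2000
6 6 8567/10000
7 7 1037/1250
8 8 1597/2000
s(1y) = (1/(9951/10000) − 1)/(1) = 49/9951 ≈ 0.4924%

step 1 [1y] bond c/1=7/100: DF=(1064757/1000000 − 7/100·(0))/(1+7/100) = 9951/10000 ≈ 0.995100
step 2 [2y] swap r/1=308/19643: DF=(1 − 308/19643·(0.995100))/(1+308/19643) = 2423/2500 ≈ 0.969200
step 3 [3y] bond c/1=7/200: DF=(1051069/1000000 − 7/200·(0.995100+0.969200))/(1+7/200) = 9491/10000 ≈ 0.949100
step 4 [4y] zero: DF = P = 1143/1250 ≈ 0.914400
step 5 [5y] zero: DF = P = 1751/2000 ≈ 0.875500
step 6 [6y] swap r/1=1433/55600: DF=(1 − 1433/55600·(0.995100+0.969200+0.949100+0.914400+0.875500))/(1+1433/55600) = 8567/10000 ≈ 0.856700
step 7 [7y] bond c/1=17/200: DF=(343179/250000 − 17/200·(0.995100+0.969200+0.949100+0.914400+0.875500+0.856700))/(1+17/200) = 1037/1250 ≈ 0.829600
step 8 [8y] zero: DF = P = 1597/2000 ≈ 0.798500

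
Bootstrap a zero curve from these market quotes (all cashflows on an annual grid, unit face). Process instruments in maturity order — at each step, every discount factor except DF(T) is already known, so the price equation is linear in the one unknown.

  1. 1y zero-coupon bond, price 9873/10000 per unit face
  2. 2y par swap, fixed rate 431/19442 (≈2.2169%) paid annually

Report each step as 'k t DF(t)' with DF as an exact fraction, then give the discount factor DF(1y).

step 1 [1y] zero: DF = P = 9873/10000 ≈ 0.987300
step 2 [2y] swap r/1=431/19442: DF=(1 − 431/19442·(0.987300))/(1+431/19442) = 9569/10000 ≈ 0.956900

1 1 9873/10000
2 2 9569/10000
DF(1y) = 9873/10000 ≈ 0.987300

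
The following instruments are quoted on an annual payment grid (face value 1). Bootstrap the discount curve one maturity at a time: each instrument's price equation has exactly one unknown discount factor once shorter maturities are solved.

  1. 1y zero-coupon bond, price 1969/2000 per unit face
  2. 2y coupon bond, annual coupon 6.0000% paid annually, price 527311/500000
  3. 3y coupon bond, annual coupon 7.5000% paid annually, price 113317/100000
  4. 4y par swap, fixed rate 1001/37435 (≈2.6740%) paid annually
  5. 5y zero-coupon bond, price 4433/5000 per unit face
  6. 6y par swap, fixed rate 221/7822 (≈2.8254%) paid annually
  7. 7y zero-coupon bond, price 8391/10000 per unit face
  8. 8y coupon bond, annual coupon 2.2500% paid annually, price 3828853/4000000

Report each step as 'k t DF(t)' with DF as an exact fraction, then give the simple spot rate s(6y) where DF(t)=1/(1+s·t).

1 1 1969/2000
2 2 587/625
3 3 9199/10000
4 4 8999/10000
5 5 4433/5000
6 6 8453/10000
7 7 8391/10000
8 8 1993/2500
s(6y) = (1/(8453/10000) − 1)/(6) = 1547/50718 ≈ 3.0502%

step 1 [1y] zero: DF = P = 1969/2000 ≈ 0.984500
step 2 [2y] bond c/1=3/50: DF=(527311/500000 − 3/50·(0.984500))/(1+3/50) = 587/625 ≈ 0.939200
step 3 [3y] bond c/1=3/40: DF=(113317/100000 − 3/40·(0.984500+0.939200))/(1+3/40) = 9199/10000 ≈ 0.919900
step 4 [4y] swap r/1=1001/37435: DF=(1 − 1001/37435·(0.984500+0.939200+0.919900))/(1+1001/37435) = 8999/10000 ≈ 0.899900
step 5 [5y] zero: DF = P = 4433/5000 ≈ 0.886600
step 6 [6y] swap r/1=221/7822: DF=(1 − 221/7822·(0.984500+0.939200+0.919900+0.899900+0.886600))/(1+221/7822) = 8453/10000 ≈ 0.845300
step 7 [7y] zero: DF = P = 8391/10000 ≈ 0.839100
step 8 [8y] bond c/1=9/400: DF=(3828853/4000000 − 9/400·(0.984500+0.939200+0.919900+0.899900+0.886600+0.845300+0.839100))/(1+9/400) = 1993/2500 ≈ 0.797200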